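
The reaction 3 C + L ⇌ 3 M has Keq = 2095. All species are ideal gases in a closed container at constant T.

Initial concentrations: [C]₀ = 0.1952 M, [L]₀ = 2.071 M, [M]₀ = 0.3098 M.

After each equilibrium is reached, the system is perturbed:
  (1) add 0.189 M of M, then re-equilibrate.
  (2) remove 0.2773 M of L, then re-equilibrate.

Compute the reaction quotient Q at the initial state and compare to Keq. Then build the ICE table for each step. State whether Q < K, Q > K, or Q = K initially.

Q₀ = 1.93 vs Keq = 2095 ⇒ Q<K, forward
Step 1:
                    C           L           M
  Initial      0.1952       2.071      0.3098
  Change      -0.1658    -0.05526      0.1658
  Equil       0.02942       2.016      0.4756
  solve Keq expr → x = 0.05526; check Q = 2095
Then add 0.189 M of M.
Step 2:
                    C           L           M
  Initial     0.02942       2.016      0.6646
  Change      0.01099    0.003663    -0.01099
  Equil       0.04041       2.019      0.6536
  solve Keq expr → x = -0.003663; check Q = 2095
Then remove 0.2773 M of L.
Step 3:
                    C           L           M
  Initial     0.04041       1.742      0.6536
  Change      0.00191  6.3676e-04    -0.00191
  Equil       0.04232       1.743      0.6517
  solve Keq expr → x = -6.3676e-04; check Q = 2095

Q₀ = 1.93; Q < K (proceeds forward)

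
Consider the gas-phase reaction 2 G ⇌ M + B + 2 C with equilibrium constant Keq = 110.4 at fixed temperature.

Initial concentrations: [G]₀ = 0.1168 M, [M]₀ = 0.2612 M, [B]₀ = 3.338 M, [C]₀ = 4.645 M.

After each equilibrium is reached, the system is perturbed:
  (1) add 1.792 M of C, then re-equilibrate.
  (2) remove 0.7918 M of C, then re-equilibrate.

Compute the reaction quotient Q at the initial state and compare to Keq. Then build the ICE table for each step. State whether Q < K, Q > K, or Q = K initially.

Q₀ = 1379; Q > K (proceeds reverse)

Q₀ = 1379 vs Keq = 110.4 ⇒ Q>K, reverse
Step 1:
                    G           M           B           C
  Initial      0.1168      0.2612       3.338       4.645
  Change       0.1929    -0.09643    -0.09643     -0.1929
  Equil        0.3097      0.1648       3.242       4.452
  solve Keq expr → x = -0.09643; check Q = 110.4
Then add 1.792 M of C.
Step 2:
                    G           M           B           C
  Initial      0.3097      0.1648       3.242       6.244
  Change      0.06966    -0.03483    -0.03483    -0.06966
  Equil        0.3793      0.1299       3.207       6.174
  solve Keq expr → x = -0.03483; check Q = 110.4
Then remove 0.7918 M of C.
Step 3:
                    G           M           B           C
  Initial      0.3793      0.1299       3.207       5.383
  Change     -0.02842     0.01421     0.01421     0.02842
  Equil        0.3509      0.1441       3.221       5.411
  solve Keq expr → x = 0.01421; check Q = 110.4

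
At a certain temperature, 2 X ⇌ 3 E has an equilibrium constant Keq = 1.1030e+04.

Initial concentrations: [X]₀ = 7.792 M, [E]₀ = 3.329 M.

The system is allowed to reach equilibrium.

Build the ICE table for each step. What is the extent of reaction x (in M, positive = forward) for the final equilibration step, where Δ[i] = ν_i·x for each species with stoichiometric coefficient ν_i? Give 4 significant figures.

Q₀ = 0.6076 vs Keq = 1.1030e+04 ⇒ Q<K, forward
Step 1:
                   X          E
  init         7.792      3.329
  Δ            -7.28      10.92
  eq          0.5121      14.25
  solve Keq expr → x = 3.64; check Q = 1.1030e+04

x = 3.64 M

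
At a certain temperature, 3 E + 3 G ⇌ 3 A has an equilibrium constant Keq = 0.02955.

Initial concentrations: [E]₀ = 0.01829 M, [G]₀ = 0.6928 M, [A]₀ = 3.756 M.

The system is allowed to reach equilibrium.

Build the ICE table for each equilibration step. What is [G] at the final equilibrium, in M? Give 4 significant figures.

Q₀ = 2.6044e+07 vs Keq = 0.02955 ⇒ Q>K, reverse
Step 1:
                    E           G           A
  init        0.01829      0.6928       3.756
  Δ             2.031       2.031      -2.031
  eq            2.049       2.724       1.725
  solve Keq expr → x = -0.6769; check Q = 0.02955

[G]_eq = 2.724 M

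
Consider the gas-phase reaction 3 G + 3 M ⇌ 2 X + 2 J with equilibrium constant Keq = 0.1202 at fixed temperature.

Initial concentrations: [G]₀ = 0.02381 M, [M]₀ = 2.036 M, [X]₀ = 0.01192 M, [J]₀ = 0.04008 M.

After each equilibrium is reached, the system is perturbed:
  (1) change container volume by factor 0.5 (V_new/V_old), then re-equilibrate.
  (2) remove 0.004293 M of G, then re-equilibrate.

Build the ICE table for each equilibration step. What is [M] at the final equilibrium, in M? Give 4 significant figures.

Q₀ = 0.002004 vs Keq = 0.1202 ⇒ Q<K, forward
Step 1:
                   G          M          X          J
  Initial    0.02381      2.036    0.01192    0.04008
  Change    -0.01359   -0.01359   0.009058   0.009058
  Equil      0.01022      2.022    0.02098    0.04914
  solve Keq expr → x = 0.004529; check Q = 0.1202
Then change container volume by factor 0.5 (V_new/V_old).
Step 2:
                   G          M          X          J
  Initial    0.02045      4.045    0.04196    0.09828
  Change   -0.006308  -0.006308   0.004206   0.004206
  Equil      0.01414      4.039    0.04616     0.1025
  solve Keq expr → x = 0.002103; check Q = 0.1202
Then remove 0.004293 M of G.
Step 3:
                   G          M          X          J
  Initial   0.009846      4.039    0.04616     0.1025
  Change    0.003577   0.003577  -0.002385  -0.002385
  Equil      0.01342      4.042    0.04378     0.1001
  solve Keq expr → x = -0.001192; check Q = 0.1202

[M]_eq = 4.042 M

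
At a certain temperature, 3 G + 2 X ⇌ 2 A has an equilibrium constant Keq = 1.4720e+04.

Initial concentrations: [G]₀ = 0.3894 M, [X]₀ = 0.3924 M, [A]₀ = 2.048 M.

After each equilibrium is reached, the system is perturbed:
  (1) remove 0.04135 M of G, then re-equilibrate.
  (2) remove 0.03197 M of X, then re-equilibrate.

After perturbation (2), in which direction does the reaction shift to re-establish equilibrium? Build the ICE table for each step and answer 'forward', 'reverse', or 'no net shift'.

Direction: reverse

Q₀ = 461.3 vs Keq = 1.4720e+04 ⇒ Q<K, forward
Step 1:
                  G         X         A
  I          0.3894    0.3924     2.048
  C         -0.2154   -0.1436    0.1436
  E           0.174    0.2488     2.192
  solve Keq expr → x = 0.07179; check Q = 1.4720e+04
Then remove 0.04135 M of G.
Step 2:
                  G         X         A
  I          0.1327    0.2488     2.192
  C         0.03123   0.02082  -0.02082
  E          0.1639    0.2696     2.171
  solve Keq expr → x = -0.01041; check Q = 1.4720e+04
Then remove 0.03197 M of X.
Step 3:
                  G         X         A
  I          0.1639    0.2377     2.171
  C         0.01057  0.007046 -0.007046
  E          0.1745    0.2447     2.164
  solve Keq expr → x = -0.003523; check Q = 1.4720e+04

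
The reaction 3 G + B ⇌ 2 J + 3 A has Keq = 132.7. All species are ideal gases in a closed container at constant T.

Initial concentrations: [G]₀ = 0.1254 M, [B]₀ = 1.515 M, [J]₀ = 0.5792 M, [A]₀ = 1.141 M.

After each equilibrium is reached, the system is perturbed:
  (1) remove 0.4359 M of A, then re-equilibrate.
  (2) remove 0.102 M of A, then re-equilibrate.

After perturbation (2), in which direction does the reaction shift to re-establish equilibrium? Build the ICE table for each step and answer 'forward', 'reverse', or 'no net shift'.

Q₀ = 166.8 vs Keq = 132.7 ⇒ Q>K, reverse
Step 1:
                   G          B          J          A
  Initial     0.1254      1.515     0.5792      1.141
  Change    0.008066   0.002689  -0.005378  -0.008066
  Equil       0.1335      1.518     0.5738      1.133
  solve Keq expr → x = -0.002689; check Q = 132.7
Then remove 0.4359 M of A.
Step 2:
                   G          B          J          A
  Initial     0.1335      1.518     0.5738      0.697
  Change     -0.0431   -0.01437    0.02873     0.0431
  Equil      0.09037      1.503     0.6026     0.7401
  solve Keq expr → x = 0.01437; check Q = 132.7
Then remove 0.102 M of A.
Step 3:
                   G          B          J          A
  Initial    0.09037      1.503     0.6026     0.6381
  Change     -0.0105  -0.003499   0.006998     0.0105
  Equil      0.07987        1.5     0.6096     0.6486
  solve Keq expr → x = 0.003499; check Q = 132.7

Direction: forward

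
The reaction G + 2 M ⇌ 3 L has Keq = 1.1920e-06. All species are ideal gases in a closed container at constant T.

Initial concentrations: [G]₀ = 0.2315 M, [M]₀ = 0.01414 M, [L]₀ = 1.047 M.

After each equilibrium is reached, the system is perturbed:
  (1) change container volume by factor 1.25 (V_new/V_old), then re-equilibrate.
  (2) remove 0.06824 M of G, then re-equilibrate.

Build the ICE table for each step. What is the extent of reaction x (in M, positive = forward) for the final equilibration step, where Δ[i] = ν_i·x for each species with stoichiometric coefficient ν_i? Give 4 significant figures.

Q₀ = 2.4796e+04 vs Keq = 1.1920e-06 ⇒ Q>K, reverse
Step 1:
                    G           M           L
  init         0.2315     0.01414       1.047
  Δ            0.3467      0.6933       -1.04
  eq           0.5782      0.7075    0.007013
  solve Keq expr → x = -0.3467; check Q = 1.1920e-06
Then change container volume by factor 1.25 (V_new/V_old).
Step 2:
                    G           M           L
  init         0.4625       0.566    0.005611
  Δ                 0           0           0
  eq           0.4625       0.566    0.005611
  solve Keq expr → x = 0; check Q = 1.1920e-06
Then remove 0.06824 M of G.
Step 3:
                    G           M           L
  init         0.3943       0.566    0.005611
  Δ        9.6360e-05  1.9272e-04 -2.8908e-04
  eq           0.3944      0.5662    0.005321
  solve Keq expr → x = -9.6360e-05; check Q = 1.1920e-06

x = -9.6360e-05 M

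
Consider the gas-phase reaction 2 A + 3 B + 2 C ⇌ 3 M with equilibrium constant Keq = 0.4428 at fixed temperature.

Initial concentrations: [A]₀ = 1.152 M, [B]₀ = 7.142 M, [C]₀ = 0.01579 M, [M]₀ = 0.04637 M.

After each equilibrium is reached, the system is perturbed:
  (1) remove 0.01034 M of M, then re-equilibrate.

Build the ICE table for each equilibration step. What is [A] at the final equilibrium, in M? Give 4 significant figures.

Q₀ = 8.2715e-04 vs Keq = 0.4428 ⇒ Q<K, forward
Step 1:
                   A          B          C          M
  init         1.152      7.142    0.01579    0.04637
  Δ         -0.01455   -0.02183   -0.01455    0.02183
  eq           1.137       7.12   0.001238     0.0682
  solve Keq expr → x = 0.007276; check Q = 0.4428
Then remove 0.01034 M of M.
Step 2:
                   A          B          C          M
  init         1.137       7.12   0.001238    0.05786
  Δ       -2.6057e-04 -3.9085e-04 -2.6057e-04 3.9085e-04
  eq           1.137       7.12 9.7788e-04    0.05825
  solve Keq expr → x = 1.3028e-04; check Q = 0.4428

[A]_eq = 1.137 M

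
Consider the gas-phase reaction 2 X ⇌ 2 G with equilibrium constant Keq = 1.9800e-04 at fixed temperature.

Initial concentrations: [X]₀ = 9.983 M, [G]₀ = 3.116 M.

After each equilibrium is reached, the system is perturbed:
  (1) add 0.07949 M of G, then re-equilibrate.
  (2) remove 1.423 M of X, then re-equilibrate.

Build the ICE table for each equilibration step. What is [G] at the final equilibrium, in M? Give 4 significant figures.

[G]_eq = 0.1631 M

Q₀ = 0.09743 vs Keq = 1.9800e-04 ⇒ Q>K, reverse
Step 1:
                  X         G
  I           9.983     3.116
  C           2.934    -2.934
  E           12.92    0.1818
  solve Keq expr → x = -1.467; check Q = 1.9800e-04
Then add 0.07949 M of G.
Step 2:
                  X         G
  I           12.92    0.2613
  C         0.07839  -0.07839
  E              13    0.1829
  solve Keq expr → x = -0.03919; check Q = 1.9800e-04
Then remove 1.423 M of X.
Step 3:
                  X         G
  I           11.57    0.1829
  C         0.01975  -0.01975
  E           11.59    0.1631
  solve Keq expr → x = -0.009873; check Q = 1.9800e-04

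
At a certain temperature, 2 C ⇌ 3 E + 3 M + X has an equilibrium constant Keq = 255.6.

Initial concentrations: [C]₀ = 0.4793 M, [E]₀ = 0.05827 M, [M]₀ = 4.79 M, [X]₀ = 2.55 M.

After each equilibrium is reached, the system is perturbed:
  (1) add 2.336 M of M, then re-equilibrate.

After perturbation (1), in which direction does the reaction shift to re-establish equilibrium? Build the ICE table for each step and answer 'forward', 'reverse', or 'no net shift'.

Q₀ = 0.2414 vs Keq = 255.6 ⇒ Q<K, forward
Step 1:
                  C         E         M         X
  Initial    0.4793   0.05827      4.79      2.55
  Change    -0.2104    0.3157    0.3157    0.1052
  Equil      0.2689    0.3739     5.106     2.655
  solve Keq expr → x = 0.1052; check Q = 255.6
Then add 2.336 M of M.
Step 2:
                  C         E         M         X
  Initial    0.2689    0.3739     7.442     2.655
  Change    0.05349  -0.08024  -0.08024  -0.02675
  Equil      0.3224    0.2937     7.361     2.628
  solve Keq expr → x = -0.02675; check Q = 255.6

Direction: reverse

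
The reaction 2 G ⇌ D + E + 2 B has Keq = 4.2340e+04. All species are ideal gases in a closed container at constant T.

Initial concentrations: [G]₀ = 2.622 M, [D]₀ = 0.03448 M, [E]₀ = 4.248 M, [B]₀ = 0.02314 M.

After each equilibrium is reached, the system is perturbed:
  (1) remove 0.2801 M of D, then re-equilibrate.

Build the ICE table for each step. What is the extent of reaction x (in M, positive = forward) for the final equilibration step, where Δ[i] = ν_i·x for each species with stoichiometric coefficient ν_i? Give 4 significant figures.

Q₀ = 1.1408e-05 vs Keq = 4.2340e+04 ⇒ Q<K, forward
Step 1:
                    G           D           E           B
  Initial       2.622     0.03448       4.248     0.02314
  Change       -2.588       1.294       1.294       2.588
  Equil       0.03442       1.328       5.542       2.611
  solve Keq expr → x = 1.294; check Q = 4.2340e+04
Then remove 0.2801 M of D.
Step 2:
                    G           D           E           B
  Initial     0.03442       1.048       5.542       2.611
  Change    -0.003767    0.001884    0.001884    0.003767
  Equil       0.03066        1.05       5.544       2.614
  solve Keq expr → x = 0.001884; check Q = 4.2340e+04

x = 0.001884 M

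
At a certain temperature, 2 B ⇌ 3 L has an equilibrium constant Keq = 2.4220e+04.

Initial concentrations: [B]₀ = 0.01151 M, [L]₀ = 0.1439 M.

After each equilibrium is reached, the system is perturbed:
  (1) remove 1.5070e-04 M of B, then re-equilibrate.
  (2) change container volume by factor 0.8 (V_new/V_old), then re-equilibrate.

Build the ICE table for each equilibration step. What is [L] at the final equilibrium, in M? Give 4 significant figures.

Q₀ = 22.49 vs Keq = 2.4220e+04 ⇒ Q<K, forward
Step 1:
                   B          L
  Initial    0.01151     0.1439
  Change     -0.0111    0.01664
  Equil   4.1334e-04     0.1605
  solve Keq expr → x = 0.005548; check Q = 2.4220e+04
Then remove 1.5070e-04 M of B.
Step 2:
                   B          L
  Initial 2.6264e-04     0.1605
  Change  1.4983e-04 -2.2475e-04
  Equil   4.1247e-04     0.1603
  solve Keq expr → x = -7.4916e-05; check Q = 2.4220e+04
Then change container volume by factor 0.8 (V_new/V_old).
Step 3:
                   B          L
  Initial 5.1559e-04     0.2004
  Change  6.0466e-05 -9.0699e-05
  Equil   5.7606e-04     0.2003
  solve Keq expr → x = -3.0233e-05; check Q = 2.4220e+04

[L]_eq = 0.2003 M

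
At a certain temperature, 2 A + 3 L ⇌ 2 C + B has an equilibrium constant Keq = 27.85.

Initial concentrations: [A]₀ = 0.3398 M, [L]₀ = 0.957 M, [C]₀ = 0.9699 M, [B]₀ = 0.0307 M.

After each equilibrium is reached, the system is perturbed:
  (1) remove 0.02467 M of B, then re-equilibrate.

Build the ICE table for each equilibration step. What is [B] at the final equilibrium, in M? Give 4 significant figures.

Q₀ = 0.2854 vs Keq = 27.85 ⇒ Q<K, forward
Step 1:
                   A          L          C          B
  init        0.3398      0.957     0.9699     0.0307
  Δ          -0.1944    -0.2916     0.1944    0.09721
  eq          0.1454     0.6654      1.164     0.1279
  solve Keq expr → x = 0.09721; check Q = 27.85
Then remove 0.02467 M of B.
Step 2:
                   A          L          C          B
  init        0.1454     0.6654      1.164     0.1032
  Δ        -0.007812   -0.01172   0.007812   0.003906
  eq          0.1376     0.6537      1.172     0.1071
  solve Keq expr → x = 0.003906; check Q = 27.85

[B]_eq = 0.1071 M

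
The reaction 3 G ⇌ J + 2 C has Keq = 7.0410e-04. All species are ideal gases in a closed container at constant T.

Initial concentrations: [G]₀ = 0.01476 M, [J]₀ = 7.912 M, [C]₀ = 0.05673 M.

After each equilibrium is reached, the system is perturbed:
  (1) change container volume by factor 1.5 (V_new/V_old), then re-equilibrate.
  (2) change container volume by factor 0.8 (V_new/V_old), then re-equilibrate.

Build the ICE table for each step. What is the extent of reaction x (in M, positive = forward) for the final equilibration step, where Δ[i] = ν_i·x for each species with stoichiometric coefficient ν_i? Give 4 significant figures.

x = 0 M

Q₀ = 7919 vs Keq = 7.0410e-04 ⇒ Q>K, reverse
Step 1:
                    G           J           C
  init        0.01476       7.912     0.05673
  Δ           0.08465    -0.02822    -0.05643
  eq          0.09941       7.884  2.9621e-04
  solve Keq expr → x = -0.02822; check Q = 7.0410e-04
Then change container volume by factor 1.5 (V_new/V_old).
Step 2:
                    G           J           C
  init        0.06627       5.256  1.9747e-04
  Δ                 0           0           0
  eq          0.06627       5.256  1.9747e-04
  solve Keq expr → x = 0; check Q = 7.0410e-04
Then change container volume by factor 0.8 (V_new/V_old).
Step 3:
                    G           J           C
  init        0.08284        6.57  2.4684e-04
  Δ                 0           0           0
  eq          0.08284        6.57  2.4684e-04
  solve Keq expr → x = 0; check Q = 7.0410e-04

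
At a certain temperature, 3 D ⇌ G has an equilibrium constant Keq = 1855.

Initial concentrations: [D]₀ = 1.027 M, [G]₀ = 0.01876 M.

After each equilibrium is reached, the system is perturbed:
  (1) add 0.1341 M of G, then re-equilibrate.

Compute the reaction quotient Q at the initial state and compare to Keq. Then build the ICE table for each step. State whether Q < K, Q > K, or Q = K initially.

Q₀ = 0.01732 vs Keq = 1855 ⇒ Q<K, forward
Step 1:
                    D           G
  init          1.027     0.01876
  Δ           -0.9701      0.3234
  eq          0.05692      0.3421
  solve Keq expr → x = 0.3234; check Q = 1855
Then add 0.1341 M of G.
Step 2:
                    D           G
  init        0.05692      0.4762
  Δ          0.006537   -0.002179
  eq          0.06346       0.474
  solve Keq expr → x = -0.002179; check Q = 1855

Q₀ = 0.01732; Q < K (proceeds forward)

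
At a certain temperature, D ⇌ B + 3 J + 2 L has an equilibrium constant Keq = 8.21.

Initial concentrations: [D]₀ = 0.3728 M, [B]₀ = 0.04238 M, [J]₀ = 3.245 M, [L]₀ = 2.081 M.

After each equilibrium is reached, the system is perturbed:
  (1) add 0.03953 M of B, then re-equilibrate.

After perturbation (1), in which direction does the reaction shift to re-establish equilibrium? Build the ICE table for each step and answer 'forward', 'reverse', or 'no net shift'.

Q₀ = 16.82 vs Keq = 8.21 ⇒ Q>K, reverse
Step 1:
                    D           B           J           L
  init         0.3728     0.04238       3.245       2.081
  Δ           0.01865    -0.01865    -0.05596    -0.03731
  eq           0.3915     0.02373       3.189       2.044
  solve Keq expr → x = -0.01865; check Q = 8.21
Then add 0.03953 M of B.
Step 2:
                    D           B           J           L
  init         0.3915     0.06326       3.189       2.044
  Δ           0.03305    -0.03305    -0.09914     -0.0661
  eq           0.4245     0.03021        3.09       1.978
  solve Keq expr → x = -0.03305; check Q = 8.21

Direction: reverse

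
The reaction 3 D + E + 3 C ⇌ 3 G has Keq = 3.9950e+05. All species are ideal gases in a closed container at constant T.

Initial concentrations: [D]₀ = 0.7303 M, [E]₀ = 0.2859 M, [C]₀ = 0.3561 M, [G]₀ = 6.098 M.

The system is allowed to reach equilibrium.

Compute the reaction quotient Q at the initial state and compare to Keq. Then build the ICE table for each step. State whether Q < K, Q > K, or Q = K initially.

Q₀ = 4.5095e+04 vs Keq = 3.9950e+05 ⇒ Q<K, forward
Step 1:
                   D          E          C          G
  init        0.7303     0.2859     0.3561      6.098
  Δ          -0.1301   -0.04338    -0.1301     0.1301
  eq          0.6002     0.2425      0.226      6.228
  solve Keq expr → x = 0.04338; check Q = 3.9950e+05

Q₀ = 4.5095e+04; Q < K (proceeds forward)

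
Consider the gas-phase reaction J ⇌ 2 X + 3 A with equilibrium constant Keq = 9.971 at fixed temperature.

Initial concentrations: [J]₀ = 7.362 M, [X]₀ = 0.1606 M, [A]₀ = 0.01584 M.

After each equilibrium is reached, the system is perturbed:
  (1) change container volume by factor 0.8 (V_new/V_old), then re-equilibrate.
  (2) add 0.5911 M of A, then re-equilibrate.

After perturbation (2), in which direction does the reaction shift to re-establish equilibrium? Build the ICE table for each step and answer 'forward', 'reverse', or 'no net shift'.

Q₀ = 1.3924e-08 vs Keq = 9.971 ⇒ Q<K, forward
Step 1:
                  J         X         A
  I           7.362    0.1606   0.01584
  C         -0.8682     1.736     2.605
  E           6.494     1.897      2.62
  solve Keq expr → x = 0.8682; check Q = 9.971
Then change container volume by factor 0.8 (V_new/V_old).
Step 2:
                  J         X         A
  I           8.117     2.371     3.276
  C          0.1802   -0.3603   -0.5405
  E           8.297     2.011     2.735
  solve Keq expr → x = -0.1802; check Q = 9.971
Then add 0.5911 M of A.
Step 3:
                  J         X         A
  I           8.297     2.011     3.326
  C          0.1153   -0.2307    -0.346
  E           8.413      1.78      2.98
  solve Keq expr → x = -0.1153; check Q = 9.971

Direction: reverse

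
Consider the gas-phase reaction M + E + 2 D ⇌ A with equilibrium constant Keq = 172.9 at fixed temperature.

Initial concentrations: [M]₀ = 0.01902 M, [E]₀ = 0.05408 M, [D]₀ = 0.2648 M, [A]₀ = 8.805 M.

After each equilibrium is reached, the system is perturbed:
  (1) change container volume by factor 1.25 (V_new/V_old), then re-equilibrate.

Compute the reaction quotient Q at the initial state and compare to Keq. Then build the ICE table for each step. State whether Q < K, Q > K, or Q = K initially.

Q₀ = 1.2208e+05; Q > K (proceeds reverse)

Q₀ = 1.2208e+05 vs Keq = 172.9 ⇒ Q>K, reverse
Step 1:
                    M           E           D           A
  init        0.01902     0.05408      0.2648       8.805
  Δ            0.2527      0.2527      0.5054     -0.2527
  eq           0.2717      0.3068      0.7702       8.552
  solve Keq expr → x = -0.2527; check Q = 172.9
Then change container volume by factor 1.25 (V_new/V_old).
Step 2:
                    M           E           D           A
  init         0.2174      0.2454      0.6162       6.842
  Δ           0.04759     0.04759     0.09518    -0.04759
  eq            0.265       0.293      0.7114       6.794
  solve Keq expr → x = -0.04759; check Q = 172.9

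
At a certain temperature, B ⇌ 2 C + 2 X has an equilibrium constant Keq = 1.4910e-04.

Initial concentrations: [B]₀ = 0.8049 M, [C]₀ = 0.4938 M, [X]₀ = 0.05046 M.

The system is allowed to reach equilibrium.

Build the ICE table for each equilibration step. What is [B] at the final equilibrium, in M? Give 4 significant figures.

Q₀ = 7.7136e-04 vs Keq = 1.4910e-04 ⇒ Q>K, reverse
Step 1:
                  B         C         X
  I          0.8049    0.4938   0.05046
  C          0.0134  -0.02681  -0.02681
  E          0.8183     0.467   0.02365
  solve Keq expr → x = -0.0134; check Q = 1.4910e-04

[B]_eq = 0.8183 M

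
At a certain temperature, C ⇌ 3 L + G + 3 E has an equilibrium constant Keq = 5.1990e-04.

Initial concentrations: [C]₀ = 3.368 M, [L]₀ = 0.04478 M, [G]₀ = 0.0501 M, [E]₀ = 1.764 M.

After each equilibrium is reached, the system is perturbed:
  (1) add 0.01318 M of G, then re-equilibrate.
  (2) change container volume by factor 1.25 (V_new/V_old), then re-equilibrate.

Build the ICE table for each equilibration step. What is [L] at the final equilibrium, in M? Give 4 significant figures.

[L]_eq = 0.1605 M

Q₀ = 7.3319e-06 vs Keq = 5.1990e-04 ⇒ Q<K, forward
Step 1:
                  C         L         G         E
  Initial     3.368   0.04478    0.0501     1.764
  Change   -0.03404    0.1021   0.03404    0.1021
  Equil       3.334    0.1469   0.08414     1.866
  solve Keq expr → x = 0.03404; check Q = 5.1990e-04
Then add 0.01318 M of G.
Step 2:
                  C         L         G         E
  Initial     3.334    0.1469   0.09732     1.866
  Change   0.001866 -0.005599 -0.001866 -0.005599
  Equil       3.336    0.1413   0.09545     1.861
  solve Keq expr → x = -0.001866; check Q = 5.1990e-04
Then change container volume by factor 1.25 (V_new/V_old).
Step 3:
                  C         L         G         E
  Initial     2.669     0.113   0.07636     1.488
  Change    -0.0158   0.04741    0.0158   0.04741
  Equil       2.653    0.1605   0.09217     1.536
  solve Keq expr → x = 0.0158; check Q = 5.1990e-04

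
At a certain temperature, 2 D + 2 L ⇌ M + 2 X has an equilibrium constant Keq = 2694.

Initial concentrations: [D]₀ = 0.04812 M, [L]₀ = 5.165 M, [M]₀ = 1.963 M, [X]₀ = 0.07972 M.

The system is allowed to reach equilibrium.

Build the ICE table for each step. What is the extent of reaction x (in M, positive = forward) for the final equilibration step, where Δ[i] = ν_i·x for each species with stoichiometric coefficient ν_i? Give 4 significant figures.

Q₀ = 0.202 vs Keq = 2694 ⇒ Q<K, forward
Step 1:
                  D         L         M         X
  Initial   0.04812     5.165     1.963   0.07972
  Change   -0.04745  -0.04745   0.02372   0.04745
  Equil   6.7480e-04     5.118     1.987    0.1272
  solve Keq expr → x = 0.02372; check Q = 2694

x = 0.02372 M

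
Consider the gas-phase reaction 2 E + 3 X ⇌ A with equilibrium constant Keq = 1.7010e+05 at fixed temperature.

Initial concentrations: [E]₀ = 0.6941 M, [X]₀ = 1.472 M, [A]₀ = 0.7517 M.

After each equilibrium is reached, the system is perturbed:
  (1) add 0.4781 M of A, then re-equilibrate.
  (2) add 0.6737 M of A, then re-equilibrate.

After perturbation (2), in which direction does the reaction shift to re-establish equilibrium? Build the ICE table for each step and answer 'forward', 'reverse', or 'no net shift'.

Direction: reverse

Q₀ = 0.4892 vs Keq = 1.7010e+05 ⇒ Q<K, forward
Step 1:
                  E         X         A
  I          0.6941     1.472    0.7517
  C         -0.6855    -1.028    0.3428
  E        0.008582    0.4437     1.094
  solve Keq expr → x = 0.3428; check Q = 1.7010e+05
Then add 0.4781 M of A.
Step 2:
                  E         X         A
  I        0.008582    0.4437     1.573
  C        0.001619  0.002428 -8.0928e-04
  E          0.0102    0.4462     1.572
  solve Keq expr → x = -8.0928e-04; check Q = 1.7010e+05
Then add 0.6737 M of A.
Step 3:
                  E         X         A
  I          0.0102    0.4462     2.245
  C        0.001875  0.002812 -9.3739e-04
  E         0.01208     0.449     2.245
  solve Keq expr → x = -9.3739e-04; check Q = 1.7010e+05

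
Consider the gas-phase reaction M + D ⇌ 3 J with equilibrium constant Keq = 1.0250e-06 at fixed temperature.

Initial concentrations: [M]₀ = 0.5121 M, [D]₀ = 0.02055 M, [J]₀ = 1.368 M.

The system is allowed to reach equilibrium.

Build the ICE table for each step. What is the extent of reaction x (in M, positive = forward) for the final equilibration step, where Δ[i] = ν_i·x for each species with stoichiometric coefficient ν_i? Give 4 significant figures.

x = -0.4534 M

Q₀ = 243.3 vs Keq = 1.0250e-06 ⇒ Q>K, reverse
Step 1:
                   M          D          J
  init        0.5121    0.02055      1.368
  Δ           0.4534     0.4534      -1.36
  eq          0.9655      0.474    0.00777
  solve Keq expr → x = -0.4534; check Q = 1.0250e-06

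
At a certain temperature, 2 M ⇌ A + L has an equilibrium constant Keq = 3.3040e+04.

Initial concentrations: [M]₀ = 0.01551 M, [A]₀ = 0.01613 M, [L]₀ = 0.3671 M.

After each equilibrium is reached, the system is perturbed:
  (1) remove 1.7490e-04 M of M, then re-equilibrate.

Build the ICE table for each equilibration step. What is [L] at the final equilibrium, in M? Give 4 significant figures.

[L]_eq = 0.3745 M

Q₀ = 24.61 vs Keq = 3.3040e+04 ⇒ Q<K, forward
Step 1:
                   M          A          L
  init       0.01551    0.01613     0.3671
  Δ         -0.01499   0.007496   0.007496
  eq      5.1756e-04    0.02363     0.3746
  solve Keq expr → x = 0.007496; check Q = 3.3040e+04
Then remove 1.7490e-04 M of M.
Step 2:
                   M          A          L
  init    3.4266e-04    0.02363     0.3746
  Δ       1.7389e-04 -8.6943e-05 -8.6943e-05
  eq      5.1654e-04    0.02354     0.3745
  solve Keq expr → x = -8.6943e-05; check Q = 3.3040e+04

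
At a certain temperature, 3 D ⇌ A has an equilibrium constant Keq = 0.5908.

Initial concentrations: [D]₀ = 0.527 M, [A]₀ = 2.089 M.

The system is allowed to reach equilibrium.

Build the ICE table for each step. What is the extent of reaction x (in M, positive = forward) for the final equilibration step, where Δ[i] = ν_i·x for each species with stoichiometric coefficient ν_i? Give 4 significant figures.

Q₀ = 14.27 vs Keq = 0.5908 ⇒ Q>K, reverse
Step 1:
                    D           A
  Initial       0.527       2.089
  Change       0.9181      -0.306
  Equil         1.445       1.783
  solve Keq expr → x = -0.306; check Q = 0.5908

x = -0.306 M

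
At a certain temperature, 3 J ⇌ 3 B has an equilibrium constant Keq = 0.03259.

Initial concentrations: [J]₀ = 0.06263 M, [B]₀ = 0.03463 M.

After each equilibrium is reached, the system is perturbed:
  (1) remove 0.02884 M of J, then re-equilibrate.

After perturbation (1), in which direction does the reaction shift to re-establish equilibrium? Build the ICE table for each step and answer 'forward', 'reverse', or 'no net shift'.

Direction: reverse

Q₀ = 0.169 vs Keq = 0.03259 ⇒ Q>K, reverse
Step 1:
                  J         B
  init      0.06263   0.03463
  Δ         0.01108  -0.01108
  eq        0.07371   0.02355
  solve Keq expr → x = -0.003695; check Q = 0.03259
Then remove 0.02884 M of J.
Step 2:
                  J         B
  init      0.04487   0.02355
  Δ        0.006982 -0.006982
  eq        0.05186   0.01656
  solve Keq expr → x = -0.002327; check Q = 0.03259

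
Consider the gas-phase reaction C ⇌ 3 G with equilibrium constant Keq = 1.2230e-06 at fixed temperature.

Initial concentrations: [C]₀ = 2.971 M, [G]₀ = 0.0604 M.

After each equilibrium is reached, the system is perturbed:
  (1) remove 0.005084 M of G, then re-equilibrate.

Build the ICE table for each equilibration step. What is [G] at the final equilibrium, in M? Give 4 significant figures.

[G]_eq = 0.0154 M

Q₀ = 7.4167e-05 vs Keq = 1.2230e-06 ⇒ Q>K, reverse
Step 1:
                   C          G
  I            2.971     0.0604
  C            0.015     -0.045
  E            2.986     0.0154
  solve Keq expr → x = -0.015; check Q = 1.2230e-06
Then remove 0.005084 M of G.
Step 2:
                   C          G
  I            2.986    0.01032
  C        -0.001694   0.005081
  E            2.984     0.0154
  solve Keq expr → x = 0.001694; check Q = 1.2230e-06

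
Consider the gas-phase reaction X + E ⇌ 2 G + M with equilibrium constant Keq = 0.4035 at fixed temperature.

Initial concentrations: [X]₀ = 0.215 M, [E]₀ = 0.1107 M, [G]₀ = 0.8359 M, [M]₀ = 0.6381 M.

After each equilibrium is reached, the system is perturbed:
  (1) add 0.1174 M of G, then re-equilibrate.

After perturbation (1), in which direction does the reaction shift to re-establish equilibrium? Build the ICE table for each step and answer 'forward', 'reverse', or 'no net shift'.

Q₀ = 18.73 vs Keq = 0.4035 ⇒ Q>K, reverse
Step 1:
                   X          E          G          M
  Initial      0.215     0.1107     0.8359     0.6381
  Change      0.2268     0.2268    -0.4535    -0.2268
  Equil       0.4418     0.3375     0.3824     0.4113
  solve Keq expr → x = -0.2268; check Q = 0.4035
Then add 0.1174 M of G.
Step 2:
                   X          E          G          M
  Initial     0.4418     0.3375     0.4998     0.4113
  Change      0.0332     0.0332   -0.06639    -0.0332
  Equil       0.4749     0.3706     0.4334     0.3782
  solve Keq expr → x = -0.0332; check Q = 0.4035

Direction: reverse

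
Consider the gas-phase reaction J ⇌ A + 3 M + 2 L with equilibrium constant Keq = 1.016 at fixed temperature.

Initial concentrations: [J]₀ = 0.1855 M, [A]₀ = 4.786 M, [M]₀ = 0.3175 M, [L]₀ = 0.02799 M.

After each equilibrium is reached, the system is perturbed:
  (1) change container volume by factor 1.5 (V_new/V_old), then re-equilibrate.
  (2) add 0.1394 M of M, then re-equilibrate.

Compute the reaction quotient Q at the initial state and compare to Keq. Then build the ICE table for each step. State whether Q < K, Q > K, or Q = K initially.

Q₀ = 6.4694e-04 vs Keq = 1.016 ⇒ Q<K, forward
Step 1:
                    J           A           M           L
  Initial      0.1855       4.786      0.3175     0.02799
  Change      -0.1085      0.1085      0.3256      0.2171
  Equil       0.07696       4.895      0.6431      0.2451
  solve Keq expr → x = 0.1085; check Q = 1.016
Then change container volume by factor 1.5 (V_new/V_old).
Step 2:
                    J           A           M           L
  Initial     0.05131       3.263      0.4287      0.1634
  Change     -0.02929     0.02929     0.08788     0.05859
  Equil       0.02201       3.292      0.5166       0.222
  solve Keq expr → x = 0.02929; check Q = 1.016
Then add 0.1394 M of M.
Step 3:
                    J           A           M           L
  Initial     0.02201       3.292       0.656       0.222
  Change      0.01015    -0.01015    -0.03045     -0.0203
  Equil       0.03216       3.282      0.6256      0.2017
  solve Keq expr → x = -0.01015; check Q = 1.016

Q₀ = 6.4694e-04; Q < K (proceeds forward)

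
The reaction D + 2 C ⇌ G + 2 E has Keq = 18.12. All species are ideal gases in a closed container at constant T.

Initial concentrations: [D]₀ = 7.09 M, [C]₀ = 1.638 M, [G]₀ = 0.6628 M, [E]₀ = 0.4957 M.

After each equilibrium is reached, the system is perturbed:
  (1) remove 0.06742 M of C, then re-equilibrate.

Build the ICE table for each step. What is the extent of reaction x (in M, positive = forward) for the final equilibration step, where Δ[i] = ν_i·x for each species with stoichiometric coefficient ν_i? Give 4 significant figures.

Q₀ = 0.008561 vs Keq = 18.12 ⇒ Q<K, forward
Step 1:
                   D          C          G          E
  Initial       7.09      1.638     0.6628     0.4957
  Change      -0.714     -1.428      0.714      1.428
  Equil        6.376       0.21      1.377      1.924
  solve Keq expr → x = 0.714; check Q = 18.12
Then remove 0.06742 M of C.
Step 2:
                   D          C          G          E
  Initial      6.376     0.1426      1.377      1.924
  Change     0.02921    0.05841   -0.02921   -0.05841
  Equil        6.405      0.201      1.348      1.865
  solve Keq expr → x = -0.02921; check Q = 18.12

x = -0.02921 M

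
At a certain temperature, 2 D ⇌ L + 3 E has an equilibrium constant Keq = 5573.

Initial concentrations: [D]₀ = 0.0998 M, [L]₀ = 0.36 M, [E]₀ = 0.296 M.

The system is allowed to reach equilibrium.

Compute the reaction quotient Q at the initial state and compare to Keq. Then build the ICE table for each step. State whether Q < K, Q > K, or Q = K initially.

Q₀ = 0.9374 vs Keq = 5573 ⇒ Q<K, forward
Step 1:
                   D          L          E
  I           0.0998       0.36      0.296
  C         -0.09728    0.04864     0.1459
  E         0.002516     0.4086     0.4419
  solve Keq expr → x = 0.04864; check Q = 5573

Q₀ = 0.9374; Q < K (proceeds forward)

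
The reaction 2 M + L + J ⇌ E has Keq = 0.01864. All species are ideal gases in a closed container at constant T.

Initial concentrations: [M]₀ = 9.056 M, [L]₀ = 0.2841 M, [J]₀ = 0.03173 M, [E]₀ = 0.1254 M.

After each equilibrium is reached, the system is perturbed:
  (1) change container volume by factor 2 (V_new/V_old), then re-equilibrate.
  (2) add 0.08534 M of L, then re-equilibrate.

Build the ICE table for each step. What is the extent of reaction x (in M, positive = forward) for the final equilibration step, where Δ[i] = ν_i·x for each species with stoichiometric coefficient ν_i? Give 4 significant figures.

x = 0.002169 M

Q₀ = 0.1696 vs Keq = 0.01864 ⇒ Q>K, reverse
Step 1:
                  M         L         J         E
  I           9.056    0.2841   0.03173    0.1254
  C          0.1384   0.06921   0.06921  -0.06921
  E           9.194    0.3533    0.1009   0.05619
  solve Keq expr → x = -0.06921; check Q = 0.01864
Then change container volume by factor 2 (V_new/V_old).
Step 2:
                  M         L         J         E
  I           4.597    0.1767   0.05047    0.0281
  C         0.04457   0.02228   0.02228  -0.02228
  E           4.642    0.1989   0.07275  0.005813
  solve Keq expr → x = -0.02228; check Q = 0.01864
Then add 0.08534 M of L.
Step 3:
                  M         L         J         E
  I           4.642    0.2843   0.07275  0.005813
  C       -0.004339 -0.002169 -0.002169  0.002169
  E           4.637    0.2821   0.07058  0.007982
  solve Keq expr → x = 0.002169; check Q = 0.01864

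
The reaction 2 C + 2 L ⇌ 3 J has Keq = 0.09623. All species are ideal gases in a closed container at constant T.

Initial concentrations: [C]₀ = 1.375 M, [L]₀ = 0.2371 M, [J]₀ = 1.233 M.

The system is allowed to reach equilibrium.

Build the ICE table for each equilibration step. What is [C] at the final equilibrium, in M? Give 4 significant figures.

Q₀ = 17.64 vs Keq = 0.09623 ⇒ Q>K, reverse
Step 1:
                   C          L          J
  init         1.375     0.2371      1.233
  Δ           0.4614     0.4614     -0.692
  eq           1.836     0.6985      0.541
  solve Keq expr → x = -0.2307; check Q = 0.09623

[C]_eq = 1.836 M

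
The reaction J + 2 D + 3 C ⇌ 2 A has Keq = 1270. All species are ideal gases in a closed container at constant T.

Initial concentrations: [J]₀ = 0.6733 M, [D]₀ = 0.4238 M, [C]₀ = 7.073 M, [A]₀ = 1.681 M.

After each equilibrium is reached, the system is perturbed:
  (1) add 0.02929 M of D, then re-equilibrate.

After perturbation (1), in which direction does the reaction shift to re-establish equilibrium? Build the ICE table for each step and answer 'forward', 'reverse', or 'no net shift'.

Direction: forward

Q₀ = 0.06604 vs Keq = 1270 ⇒ Q<K, forward
Step 1:
                    J           D           C           A
  Initial      0.6733      0.4238       7.073       1.681
  Change      -0.2093     -0.4185     -0.6278      0.4185
  Equil         0.464    0.005285       6.445         2.1
  solve Keq expr → x = 0.2093; check Q = 1270
Then add 0.02929 M of D.
Step 2:
                    J           D           C           A
  Initial       0.464     0.03458       6.445         2.1
  Change     -0.01454    -0.02908    -0.04361     0.02908
  Equil        0.4495      0.0055       6.402       2.129
  solve Keq expr → x = 0.01454; check Q = 1270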